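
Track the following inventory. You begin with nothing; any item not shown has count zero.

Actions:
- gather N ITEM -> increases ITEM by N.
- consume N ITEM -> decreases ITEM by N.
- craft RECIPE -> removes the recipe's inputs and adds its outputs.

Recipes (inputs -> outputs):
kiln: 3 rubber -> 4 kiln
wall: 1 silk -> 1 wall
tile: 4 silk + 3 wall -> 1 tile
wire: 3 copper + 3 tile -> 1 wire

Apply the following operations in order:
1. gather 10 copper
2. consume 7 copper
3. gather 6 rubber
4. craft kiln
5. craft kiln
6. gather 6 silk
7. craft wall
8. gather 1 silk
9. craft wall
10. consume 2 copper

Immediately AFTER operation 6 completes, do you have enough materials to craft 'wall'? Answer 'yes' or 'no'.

Answer: yes

Derivation:
After 1 (gather 10 copper): copper=10
After 2 (consume 7 copper): copper=3
After 3 (gather 6 rubber): copper=3 rubber=6
After 4 (craft kiln): copper=3 kiln=4 rubber=3
After 5 (craft kiln): copper=3 kiln=8
After 6 (gather 6 silk): copper=3 kiln=8 silk=6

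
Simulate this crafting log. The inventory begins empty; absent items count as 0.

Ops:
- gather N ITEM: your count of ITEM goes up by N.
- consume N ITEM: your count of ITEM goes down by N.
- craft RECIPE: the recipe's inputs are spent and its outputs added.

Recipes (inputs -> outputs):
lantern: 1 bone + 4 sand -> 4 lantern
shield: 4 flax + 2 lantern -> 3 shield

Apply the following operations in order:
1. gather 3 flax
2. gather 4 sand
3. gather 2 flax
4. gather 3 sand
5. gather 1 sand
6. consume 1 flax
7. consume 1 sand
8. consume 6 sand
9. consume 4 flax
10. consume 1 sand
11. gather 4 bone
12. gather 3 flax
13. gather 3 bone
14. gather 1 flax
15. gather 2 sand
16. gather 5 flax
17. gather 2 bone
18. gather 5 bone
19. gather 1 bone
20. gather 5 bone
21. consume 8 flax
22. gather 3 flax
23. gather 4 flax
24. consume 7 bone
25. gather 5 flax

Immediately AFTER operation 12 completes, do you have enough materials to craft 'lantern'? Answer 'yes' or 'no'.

Answer: no

Derivation:
After 1 (gather 3 flax): flax=3
After 2 (gather 4 sand): flax=3 sand=4
After 3 (gather 2 flax): flax=5 sand=4
After 4 (gather 3 sand): flax=5 sand=7
After 5 (gather 1 sand): flax=5 sand=8
After 6 (consume 1 flax): flax=4 sand=8
After 7 (consume 1 sand): flax=4 sand=7
After 8 (consume 6 sand): flax=4 sand=1
After 9 (consume 4 flax): sand=1
After 10 (consume 1 sand): (empty)
After 11 (gather 4 bone): bone=4
After 12 (gather 3 flax): bone=4 flax=3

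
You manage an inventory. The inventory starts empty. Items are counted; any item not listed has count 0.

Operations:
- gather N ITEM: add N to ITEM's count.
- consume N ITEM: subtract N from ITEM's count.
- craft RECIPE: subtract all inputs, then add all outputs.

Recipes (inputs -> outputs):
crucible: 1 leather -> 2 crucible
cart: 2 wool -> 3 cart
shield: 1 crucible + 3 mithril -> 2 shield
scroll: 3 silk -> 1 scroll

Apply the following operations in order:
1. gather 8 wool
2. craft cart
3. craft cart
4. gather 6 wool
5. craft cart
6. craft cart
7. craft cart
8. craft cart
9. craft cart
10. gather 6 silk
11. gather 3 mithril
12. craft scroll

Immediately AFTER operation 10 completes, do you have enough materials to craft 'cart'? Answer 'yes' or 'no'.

After 1 (gather 8 wool): wool=8
After 2 (craft cart): cart=3 wool=6
After 3 (craft cart): cart=6 wool=4
After 4 (gather 6 wool): cart=6 wool=10
After 5 (craft cart): cart=9 wool=8
After 6 (craft cart): cart=12 wool=6
After 7 (craft cart): cart=15 wool=4
After 8 (craft cart): cart=18 wool=2
After 9 (craft cart): cart=21
After 10 (gather 6 silk): cart=21 silk=6

Answer: no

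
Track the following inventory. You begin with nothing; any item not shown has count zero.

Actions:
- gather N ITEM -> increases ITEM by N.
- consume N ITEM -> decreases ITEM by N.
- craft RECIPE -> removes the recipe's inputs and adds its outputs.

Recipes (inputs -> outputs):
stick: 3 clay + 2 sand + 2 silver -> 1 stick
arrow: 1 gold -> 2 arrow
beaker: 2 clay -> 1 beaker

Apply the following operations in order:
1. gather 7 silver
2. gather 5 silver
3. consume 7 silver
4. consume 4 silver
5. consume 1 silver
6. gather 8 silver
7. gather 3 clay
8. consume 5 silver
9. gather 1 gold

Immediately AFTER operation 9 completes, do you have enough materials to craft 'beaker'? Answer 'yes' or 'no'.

Answer: yes

Derivation:
After 1 (gather 7 silver): silver=7
After 2 (gather 5 silver): silver=12
After 3 (consume 7 silver): silver=5
After 4 (consume 4 silver): silver=1
After 5 (consume 1 silver): (empty)
After 6 (gather 8 silver): silver=8
After 7 (gather 3 clay): clay=3 silver=8
After 8 (consume 5 silver): clay=3 silver=3
After 9 (gather 1 gold): clay=3 gold=1 silver=3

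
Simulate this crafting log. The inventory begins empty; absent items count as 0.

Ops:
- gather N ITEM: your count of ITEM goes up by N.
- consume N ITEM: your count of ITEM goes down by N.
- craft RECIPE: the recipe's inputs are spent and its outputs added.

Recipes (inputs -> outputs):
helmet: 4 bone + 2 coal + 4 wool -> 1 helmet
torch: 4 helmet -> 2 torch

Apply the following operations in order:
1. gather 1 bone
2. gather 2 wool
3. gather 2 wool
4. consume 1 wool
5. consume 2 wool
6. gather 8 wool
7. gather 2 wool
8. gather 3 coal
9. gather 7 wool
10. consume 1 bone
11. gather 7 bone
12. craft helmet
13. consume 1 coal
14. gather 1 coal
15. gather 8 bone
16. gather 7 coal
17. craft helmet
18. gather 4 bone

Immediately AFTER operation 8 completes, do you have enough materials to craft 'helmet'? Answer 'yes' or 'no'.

After 1 (gather 1 bone): bone=1
After 2 (gather 2 wool): bone=1 wool=2
After 3 (gather 2 wool): bone=1 wool=4
After 4 (consume 1 wool): bone=1 wool=3
After 5 (consume 2 wool): bone=1 wool=1
After 6 (gather 8 wool): bone=1 wool=9
After 7 (gather 2 wool): bone=1 wool=11
After 8 (gather 3 coal): bone=1 coal=3 wool=11

Answer: no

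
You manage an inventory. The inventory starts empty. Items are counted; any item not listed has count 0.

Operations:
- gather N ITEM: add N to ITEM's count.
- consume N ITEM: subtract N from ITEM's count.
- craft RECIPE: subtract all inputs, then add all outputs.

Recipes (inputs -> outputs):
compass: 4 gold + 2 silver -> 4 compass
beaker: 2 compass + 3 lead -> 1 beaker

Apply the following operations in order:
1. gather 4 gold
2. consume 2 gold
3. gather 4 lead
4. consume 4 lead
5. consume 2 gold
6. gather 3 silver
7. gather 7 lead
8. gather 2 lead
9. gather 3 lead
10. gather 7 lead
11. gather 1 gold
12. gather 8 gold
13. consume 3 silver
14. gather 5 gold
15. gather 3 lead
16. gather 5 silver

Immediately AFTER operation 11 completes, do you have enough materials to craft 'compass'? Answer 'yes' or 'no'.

After 1 (gather 4 gold): gold=4
After 2 (consume 2 gold): gold=2
After 3 (gather 4 lead): gold=2 lead=4
After 4 (consume 4 lead): gold=2
After 5 (consume 2 gold): (empty)
After 6 (gather 3 silver): silver=3
After 7 (gather 7 lead): lead=7 silver=3
After 8 (gather 2 lead): lead=9 silver=3
After 9 (gather 3 lead): lead=12 silver=3
After 10 (gather 7 lead): lead=19 silver=3
After 11 (gather 1 gold): gold=1 lead=19 silver=3

Answer: no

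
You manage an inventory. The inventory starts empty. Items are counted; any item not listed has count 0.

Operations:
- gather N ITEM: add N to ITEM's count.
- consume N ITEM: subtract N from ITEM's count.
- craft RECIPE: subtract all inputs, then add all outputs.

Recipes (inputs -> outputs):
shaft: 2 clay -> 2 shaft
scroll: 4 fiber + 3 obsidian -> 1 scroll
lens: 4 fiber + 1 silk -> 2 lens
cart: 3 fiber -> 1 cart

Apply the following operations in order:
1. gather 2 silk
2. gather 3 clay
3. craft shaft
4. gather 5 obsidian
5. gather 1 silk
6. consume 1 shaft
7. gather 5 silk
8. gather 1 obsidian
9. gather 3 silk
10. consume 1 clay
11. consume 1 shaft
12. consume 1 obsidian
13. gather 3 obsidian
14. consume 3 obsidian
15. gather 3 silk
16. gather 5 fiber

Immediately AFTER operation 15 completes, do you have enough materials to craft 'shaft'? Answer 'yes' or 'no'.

After 1 (gather 2 silk): silk=2
After 2 (gather 3 clay): clay=3 silk=2
After 3 (craft shaft): clay=1 shaft=2 silk=2
After 4 (gather 5 obsidian): clay=1 obsidian=5 shaft=2 silk=2
After 5 (gather 1 silk): clay=1 obsidian=5 shaft=2 silk=3
After 6 (consume 1 shaft): clay=1 obsidian=5 shaft=1 silk=3
After 7 (gather 5 silk): clay=1 obsidian=5 shaft=1 silk=8
After 8 (gather 1 obsidian): clay=1 obsidian=6 shaft=1 silk=8
After 9 (gather 3 silk): clay=1 obsidian=6 shaft=1 silk=11
After 10 (consume 1 clay): obsidian=6 shaft=1 silk=11
After 11 (consume 1 shaft): obsidian=6 silk=11
After 12 (consume 1 obsidian): obsidian=5 silk=11
After 13 (gather 3 obsidian): obsidian=8 silk=11
After 14 (consume 3 obsidian): obsidian=5 silk=11
After 15 (gather 3 silk): obsidian=5 silk=14

Answer: no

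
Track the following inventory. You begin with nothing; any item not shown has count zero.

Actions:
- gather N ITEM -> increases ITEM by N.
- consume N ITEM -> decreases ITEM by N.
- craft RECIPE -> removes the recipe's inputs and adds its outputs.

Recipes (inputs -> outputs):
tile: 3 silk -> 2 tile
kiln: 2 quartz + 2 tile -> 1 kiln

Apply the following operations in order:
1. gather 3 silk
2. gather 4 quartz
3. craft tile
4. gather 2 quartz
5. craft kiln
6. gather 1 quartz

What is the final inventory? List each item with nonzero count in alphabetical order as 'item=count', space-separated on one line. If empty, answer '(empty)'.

After 1 (gather 3 silk): silk=3
After 2 (gather 4 quartz): quartz=4 silk=3
After 3 (craft tile): quartz=4 tile=2
After 4 (gather 2 quartz): quartz=6 tile=2
After 5 (craft kiln): kiln=1 quartz=4
After 6 (gather 1 quartz): kiln=1 quartz=5

Answer: kiln=1 quartz=5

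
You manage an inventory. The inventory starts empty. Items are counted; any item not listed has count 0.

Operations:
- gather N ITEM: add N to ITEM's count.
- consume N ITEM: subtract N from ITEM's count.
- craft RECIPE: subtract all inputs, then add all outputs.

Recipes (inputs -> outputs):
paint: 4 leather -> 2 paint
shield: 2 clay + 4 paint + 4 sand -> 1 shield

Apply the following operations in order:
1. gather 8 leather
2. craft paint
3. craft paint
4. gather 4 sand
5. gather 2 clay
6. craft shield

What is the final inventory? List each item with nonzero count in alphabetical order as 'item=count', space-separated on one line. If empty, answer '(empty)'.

Answer: shield=1

Derivation:
After 1 (gather 8 leather): leather=8
After 2 (craft paint): leather=4 paint=2
After 3 (craft paint): paint=4
After 4 (gather 4 sand): paint=4 sand=4
After 5 (gather 2 clay): clay=2 paint=4 sand=4
After 6 (craft shield): shield=1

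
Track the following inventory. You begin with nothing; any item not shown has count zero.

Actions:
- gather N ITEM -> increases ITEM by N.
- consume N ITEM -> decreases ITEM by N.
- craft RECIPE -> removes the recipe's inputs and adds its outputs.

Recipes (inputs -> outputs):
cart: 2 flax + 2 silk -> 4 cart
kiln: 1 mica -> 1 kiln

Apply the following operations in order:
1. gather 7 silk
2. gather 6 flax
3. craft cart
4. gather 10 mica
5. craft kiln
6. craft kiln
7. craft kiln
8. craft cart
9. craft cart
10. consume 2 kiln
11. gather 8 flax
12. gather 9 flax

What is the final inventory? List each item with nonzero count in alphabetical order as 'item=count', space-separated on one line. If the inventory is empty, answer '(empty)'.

Answer: cart=12 flax=17 kiln=1 mica=7 silk=1

Derivation:
After 1 (gather 7 silk): silk=7
After 2 (gather 6 flax): flax=6 silk=7
After 3 (craft cart): cart=4 flax=4 silk=5
After 4 (gather 10 mica): cart=4 flax=4 mica=10 silk=5
After 5 (craft kiln): cart=4 flax=4 kiln=1 mica=9 silk=5
After 6 (craft kiln): cart=4 flax=4 kiln=2 mica=8 silk=5
After 7 (craft kiln): cart=4 flax=4 kiln=3 mica=7 silk=5
After 8 (craft cart): cart=8 flax=2 kiln=3 mica=7 silk=3
After 9 (craft cart): cart=12 kiln=3 mica=7 silk=1
After 10 (consume 2 kiln): cart=12 kiln=1 mica=7 silk=1
After 11 (gather 8 flax): cart=12 flax=8 kiln=1 mica=7 silk=1
After 12 (gather 9 flax): cart=12 flax=17 kiln=1 mica=7 silk=1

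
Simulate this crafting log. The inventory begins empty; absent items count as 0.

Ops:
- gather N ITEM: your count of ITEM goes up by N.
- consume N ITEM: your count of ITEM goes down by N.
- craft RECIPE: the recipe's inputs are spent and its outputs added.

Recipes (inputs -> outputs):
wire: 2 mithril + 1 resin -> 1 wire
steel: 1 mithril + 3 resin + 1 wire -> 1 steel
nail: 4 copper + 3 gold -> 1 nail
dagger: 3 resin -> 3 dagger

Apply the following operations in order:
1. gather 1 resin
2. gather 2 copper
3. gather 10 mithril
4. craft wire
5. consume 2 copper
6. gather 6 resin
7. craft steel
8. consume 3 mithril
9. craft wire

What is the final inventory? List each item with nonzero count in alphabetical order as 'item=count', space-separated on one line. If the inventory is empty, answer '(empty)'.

After 1 (gather 1 resin): resin=1
After 2 (gather 2 copper): copper=2 resin=1
After 3 (gather 10 mithril): copper=2 mithril=10 resin=1
After 4 (craft wire): copper=2 mithril=8 wire=1
After 5 (consume 2 copper): mithril=8 wire=1
After 6 (gather 6 resin): mithril=8 resin=6 wire=1
After 7 (craft steel): mithril=7 resin=3 steel=1
After 8 (consume 3 mithril): mithril=4 resin=3 steel=1
After 9 (craft wire): mithril=2 resin=2 steel=1 wire=1

Answer: mithril=2 resin=2 steel=1 wire=1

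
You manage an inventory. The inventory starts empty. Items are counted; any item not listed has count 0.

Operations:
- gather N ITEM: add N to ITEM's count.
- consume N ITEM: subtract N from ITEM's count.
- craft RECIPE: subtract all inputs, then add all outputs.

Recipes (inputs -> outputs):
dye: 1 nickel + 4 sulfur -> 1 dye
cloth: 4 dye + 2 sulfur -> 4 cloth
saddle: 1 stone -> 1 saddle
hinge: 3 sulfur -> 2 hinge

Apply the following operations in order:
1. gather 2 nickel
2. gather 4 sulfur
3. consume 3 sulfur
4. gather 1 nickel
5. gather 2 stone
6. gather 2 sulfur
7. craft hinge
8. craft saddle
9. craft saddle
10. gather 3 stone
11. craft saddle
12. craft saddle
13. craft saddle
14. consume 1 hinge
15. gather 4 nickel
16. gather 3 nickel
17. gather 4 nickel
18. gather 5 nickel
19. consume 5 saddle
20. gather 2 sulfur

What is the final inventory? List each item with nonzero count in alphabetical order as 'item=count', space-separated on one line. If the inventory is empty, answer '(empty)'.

After 1 (gather 2 nickel): nickel=2
After 2 (gather 4 sulfur): nickel=2 sulfur=4
After 3 (consume 3 sulfur): nickel=2 sulfur=1
After 4 (gather 1 nickel): nickel=3 sulfur=1
After 5 (gather 2 stone): nickel=3 stone=2 sulfur=1
After 6 (gather 2 sulfur): nickel=3 stone=2 sulfur=3
After 7 (craft hinge): hinge=2 nickel=3 stone=2
After 8 (craft saddle): hinge=2 nickel=3 saddle=1 stone=1
After 9 (craft saddle): hinge=2 nickel=3 saddle=2
After 10 (gather 3 stone): hinge=2 nickel=3 saddle=2 stone=3
After 11 (craft saddle): hinge=2 nickel=3 saddle=3 stone=2
After 12 (craft saddle): hinge=2 nickel=3 saddle=4 stone=1
After 13 (craft saddle): hinge=2 nickel=3 saddle=5
After 14 (consume 1 hinge): hinge=1 nickel=3 saddle=5
After 15 (gather 4 nickel): hinge=1 nickel=7 saddle=5
After 16 (gather 3 nickel): hinge=1 nickel=10 saddle=5
After 17 (gather 4 nickel): hinge=1 nickel=14 saddle=5
After 18 (gather 5 nickel): hinge=1 nickel=19 saddle=5
After 19 (consume 5 saddle): hinge=1 nickel=19
After 20 (gather 2 sulfur): hinge=1 nickel=19 sulfur=2

Answer: hinge=1 nickel=19 sulfur=2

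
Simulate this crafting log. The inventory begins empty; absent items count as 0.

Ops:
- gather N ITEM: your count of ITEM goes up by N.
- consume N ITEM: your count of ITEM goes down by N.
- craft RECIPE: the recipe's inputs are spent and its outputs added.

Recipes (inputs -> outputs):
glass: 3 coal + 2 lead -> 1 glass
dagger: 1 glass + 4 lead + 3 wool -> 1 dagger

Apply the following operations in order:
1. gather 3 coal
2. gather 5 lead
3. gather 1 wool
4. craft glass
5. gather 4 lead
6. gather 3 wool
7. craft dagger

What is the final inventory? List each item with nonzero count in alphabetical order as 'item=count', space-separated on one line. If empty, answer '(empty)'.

After 1 (gather 3 coal): coal=3
After 2 (gather 5 lead): coal=3 lead=5
After 3 (gather 1 wool): coal=3 lead=5 wool=1
After 4 (craft glass): glass=1 lead=3 wool=1
After 5 (gather 4 lead): glass=1 lead=7 wool=1
After 6 (gather 3 wool): glass=1 lead=7 wool=4
After 7 (craft dagger): dagger=1 lead=3 wool=1

Answer: dagger=1 lead=3 wool=1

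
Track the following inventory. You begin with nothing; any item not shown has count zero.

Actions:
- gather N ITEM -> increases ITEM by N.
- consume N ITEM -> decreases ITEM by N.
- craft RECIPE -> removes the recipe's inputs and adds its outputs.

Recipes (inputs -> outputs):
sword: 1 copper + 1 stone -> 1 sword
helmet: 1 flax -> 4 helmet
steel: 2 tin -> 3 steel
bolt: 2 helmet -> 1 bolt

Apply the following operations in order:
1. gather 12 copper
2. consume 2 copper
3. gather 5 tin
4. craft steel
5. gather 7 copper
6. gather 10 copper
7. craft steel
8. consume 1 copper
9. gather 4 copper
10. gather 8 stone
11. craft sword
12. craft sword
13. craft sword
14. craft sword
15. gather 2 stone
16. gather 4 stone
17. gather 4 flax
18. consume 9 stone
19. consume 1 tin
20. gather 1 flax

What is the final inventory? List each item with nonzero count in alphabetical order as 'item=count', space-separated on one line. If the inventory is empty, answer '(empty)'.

Answer: copper=26 flax=5 steel=6 stone=1 sword=4

Derivation:
After 1 (gather 12 copper): copper=12
After 2 (consume 2 copper): copper=10
After 3 (gather 5 tin): copper=10 tin=5
After 4 (craft steel): copper=10 steel=3 tin=3
After 5 (gather 7 copper): copper=17 steel=3 tin=3
After 6 (gather 10 copper): copper=27 steel=3 tin=3
After 7 (craft steel): copper=27 steel=6 tin=1
After 8 (consume 1 copper): copper=26 steel=6 tin=1
After 9 (gather 4 copper): copper=30 steel=6 tin=1
After 10 (gather 8 stone): copper=30 steel=6 stone=8 tin=1
After 11 (craft sword): copper=29 steel=6 stone=7 sword=1 tin=1
After 12 (craft sword): copper=28 steel=6 stone=6 sword=2 tin=1
After 13 (craft sword): copper=27 steel=6 stone=5 sword=3 tin=1
After 14 (craft sword): copper=26 steel=6 stone=4 sword=4 tin=1
After 15 (gather 2 stone): copper=26 steel=6 stone=6 sword=4 tin=1
After 16 (gather 4 stone): copper=26 steel=6 stone=10 sword=4 tin=1
After 17 (gather 4 flax): copper=26 flax=4 steel=6 stone=10 sword=4 tin=1
After 18 (consume 9 stone): copper=26 flax=4 steel=6 stone=1 sword=4 tin=1
After 19 (consume 1 tin): copper=26 flax=4 steel=6 stone=1 sword=4
After 20 (gather 1 flax): copper=26 flax=5 steel=6 stone=1 sword=4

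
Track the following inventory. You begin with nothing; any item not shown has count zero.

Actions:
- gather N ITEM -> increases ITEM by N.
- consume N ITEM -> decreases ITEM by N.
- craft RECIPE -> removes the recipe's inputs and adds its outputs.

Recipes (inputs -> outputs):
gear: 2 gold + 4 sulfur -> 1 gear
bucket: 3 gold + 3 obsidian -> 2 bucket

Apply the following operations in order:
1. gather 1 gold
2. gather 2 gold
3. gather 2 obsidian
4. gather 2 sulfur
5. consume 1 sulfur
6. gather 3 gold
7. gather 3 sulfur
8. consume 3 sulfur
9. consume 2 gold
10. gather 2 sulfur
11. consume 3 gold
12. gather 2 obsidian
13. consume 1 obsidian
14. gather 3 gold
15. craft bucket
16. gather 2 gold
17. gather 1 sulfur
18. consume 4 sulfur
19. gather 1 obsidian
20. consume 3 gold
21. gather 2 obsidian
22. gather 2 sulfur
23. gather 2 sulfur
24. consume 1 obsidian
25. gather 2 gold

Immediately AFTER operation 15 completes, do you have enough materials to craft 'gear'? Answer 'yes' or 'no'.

Answer: no

Derivation:
After 1 (gather 1 gold): gold=1
After 2 (gather 2 gold): gold=3
After 3 (gather 2 obsidian): gold=3 obsidian=2
After 4 (gather 2 sulfur): gold=3 obsidian=2 sulfur=2
After 5 (consume 1 sulfur): gold=3 obsidian=2 sulfur=1
After 6 (gather 3 gold): gold=6 obsidian=2 sulfur=1
After 7 (gather 3 sulfur): gold=6 obsidian=2 sulfur=4
After 8 (consume 3 sulfur): gold=6 obsidian=2 sulfur=1
After 9 (consume 2 gold): gold=4 obsidian=2 sulfur=1
After 10 (gather 2 sulfur): gold=4 obsidian=2 sulfur=3
After 11 (consume 3 gold): gold=1 obsidian=2 sulfur=3
After 12 (gather 2 obsidian): gold=1 obsidian=4 sulfur=3
After 13 (consume 1 obsidian): gold=1 obsidian=3 sulfur=3
After 14 (gather 3 gold): gold=4 obsidian=3 sulfur=3
After 15 (craft bucket): bucket=2 gold=1 sulfur=3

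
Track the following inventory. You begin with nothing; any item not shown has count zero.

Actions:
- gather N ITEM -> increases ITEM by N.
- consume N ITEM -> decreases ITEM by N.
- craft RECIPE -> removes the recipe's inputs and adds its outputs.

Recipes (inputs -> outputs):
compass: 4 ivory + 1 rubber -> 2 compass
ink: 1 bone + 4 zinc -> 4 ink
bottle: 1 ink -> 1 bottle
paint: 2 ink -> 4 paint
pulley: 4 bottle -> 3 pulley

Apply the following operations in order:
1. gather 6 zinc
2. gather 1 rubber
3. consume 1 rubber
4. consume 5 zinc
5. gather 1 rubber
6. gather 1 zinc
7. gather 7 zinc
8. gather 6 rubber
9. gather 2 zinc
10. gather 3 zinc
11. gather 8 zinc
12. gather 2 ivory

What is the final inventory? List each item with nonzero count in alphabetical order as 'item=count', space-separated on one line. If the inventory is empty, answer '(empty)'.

Answer: ivory=2 rubber=7 zinc=22

Derivation:
After 1 (gather 6 zinc): zinc=6
After 2 (gather 1 rubber): rubber=1 zinc=6
After 3 (consume 1 rubber): zinc=6
After 4 (consume 5 zinc): zinc=1
After 5 (gather 1 rubber): rubber=1 zinc=1
After 6 (gather 1 zinc): rubber=1 zinc=2
After 7 (gather 7 zinc): rubber=1 zinc=9
After 8 (gather 6 rubber): rubber=7 zinc=9
After 9 (gather 2 zinc): rubber=7 zinc=11
After 10 (gather 3 zinc): rubber=7 zinc=14
After 11 (gather 8 zinc): rubber=7 zinc=22
After 12 (gather 2 ivory): ivory=2 rubber=7 zinc=22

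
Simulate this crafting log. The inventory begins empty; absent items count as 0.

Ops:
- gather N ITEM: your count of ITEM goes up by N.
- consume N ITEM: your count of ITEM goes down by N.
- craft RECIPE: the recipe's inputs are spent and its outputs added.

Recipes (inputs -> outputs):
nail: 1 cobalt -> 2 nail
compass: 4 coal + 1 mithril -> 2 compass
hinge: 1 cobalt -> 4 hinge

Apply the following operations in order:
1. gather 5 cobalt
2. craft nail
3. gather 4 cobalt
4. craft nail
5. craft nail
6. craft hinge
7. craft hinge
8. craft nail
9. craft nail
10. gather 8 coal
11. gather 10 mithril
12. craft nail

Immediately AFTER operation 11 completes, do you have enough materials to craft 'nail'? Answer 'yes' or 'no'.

Answer: yes

Derivation:
After 1 (gather 5 cobalt): cobalt=5
After 2 (craft nail): cobalt=4 nail=2
After 3 (gather 4 cobalt): cobalt=8 nail=2
After 4 (craft nail): cobalt=7 nail=4
After 5 (craft nail): cobalt=6 nail=6
After 6 (craft hinge): cobalt=5 hinge=4 nail=6
After 7 (craft hinge): cobalt=4 hinge=8 nail=6
After 8 (craft nail): cobalt=3 hinge=8 nail=8
After 9 (craft nail): cobalt=2 hinge=8 nail=10
After 10 (gather 8 coal): coal=8 cobalt=2 hinge=8 nail=10
After 11 (gather 10 mithril): coal=8 cobalt=2 hinge=8 mithril=10 nail=10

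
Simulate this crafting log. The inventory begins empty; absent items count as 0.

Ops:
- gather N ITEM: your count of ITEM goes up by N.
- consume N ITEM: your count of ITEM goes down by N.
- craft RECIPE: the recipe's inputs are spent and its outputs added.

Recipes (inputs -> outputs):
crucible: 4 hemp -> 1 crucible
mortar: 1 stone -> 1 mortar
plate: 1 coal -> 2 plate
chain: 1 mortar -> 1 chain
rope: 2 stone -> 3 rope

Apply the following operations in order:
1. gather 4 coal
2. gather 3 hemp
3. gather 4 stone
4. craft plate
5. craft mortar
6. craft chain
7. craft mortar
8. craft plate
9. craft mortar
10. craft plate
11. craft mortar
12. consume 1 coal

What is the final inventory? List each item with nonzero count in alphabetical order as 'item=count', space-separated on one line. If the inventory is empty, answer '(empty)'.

Answer: chain=1 hemp=3 mortar=3 plate=6

Derivation:
After 1 (gather 4 coal): coal=4
After 2 (gather 3 hemp): coal=4 hemp=3
After 3 (gather 4 stone): coal=4 hemp=3 stone=4
After 4 (craft plate): coal=3 hemp=3 plate=2 stone=4
After 5 (craft mortar): coal=3 hemp=3 mortar=1 plate=2 stone=3
After 6 (craft chain): chain=1 coal=3 hemp=3 plate=2 stone=3
After 7 (craft mortar): chain=1 coal=3 hemp=3 mortar=1 plate=2 stone=2
After 8 (craft plate): chain=1 coal=2 hemp=3 mortar=1 plate=4 stone=2
After 9 (craft mortar): chain=1 coal=2 hemp=3 mortar=2 plate=4 stone=1
After 10 (craft plate): chain=1 coal=1 hemp=3 mortar=2 plate=6 stone=1
After 11 (craft mortar): chain=1 coal=1 hemp=3 mortar=3 plate=6
After 12 (consume 1 coal): chain=1 hemp=3 mortar=3 plate=6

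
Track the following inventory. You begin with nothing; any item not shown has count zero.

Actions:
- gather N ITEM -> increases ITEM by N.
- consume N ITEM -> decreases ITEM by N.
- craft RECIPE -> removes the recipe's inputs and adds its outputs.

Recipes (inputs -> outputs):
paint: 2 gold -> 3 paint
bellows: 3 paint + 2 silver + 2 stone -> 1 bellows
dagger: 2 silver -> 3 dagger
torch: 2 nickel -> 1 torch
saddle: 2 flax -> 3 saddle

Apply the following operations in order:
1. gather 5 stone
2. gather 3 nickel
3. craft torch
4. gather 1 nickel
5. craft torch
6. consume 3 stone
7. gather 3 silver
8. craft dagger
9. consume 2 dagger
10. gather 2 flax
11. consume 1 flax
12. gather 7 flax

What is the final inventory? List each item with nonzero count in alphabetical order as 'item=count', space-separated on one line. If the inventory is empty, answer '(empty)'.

After 1 (gather 5 stone): stone=5
After 2 (gather 3 nickel): nickel=3 stone=5
After 3 (craft torch): nickel=1 stone=5 torch=1
After 4 (gather 1 nickel): nickel=2 stone=5 torch=1
After 5 (craft torch): stone=5 torch=2
After 6 (consume 3 stone): stone=2 torch=2
After 7 (gather 3 silver): silver=3 stone=2 torch=2
After 8 (craft dagger): dagger=3 silver=1 stone=2 torch=2
After 9 (consume 2 dagger): dagger=1 silver=1 stone=2 torch=2
After 10 (gather 2 flax): dagger=1 flax=2 silver=1 stone=2 torch=2
After 11 (consume 1 flax): dagger=1 flax=1 silver=1 stone=2 torch=2
After 12 (gather 7 flax): dagger=1 flax=8 silver=1 stone=2 torch=2

Answer: dagger=1 flax=8 silver=1 stone=2 torch=2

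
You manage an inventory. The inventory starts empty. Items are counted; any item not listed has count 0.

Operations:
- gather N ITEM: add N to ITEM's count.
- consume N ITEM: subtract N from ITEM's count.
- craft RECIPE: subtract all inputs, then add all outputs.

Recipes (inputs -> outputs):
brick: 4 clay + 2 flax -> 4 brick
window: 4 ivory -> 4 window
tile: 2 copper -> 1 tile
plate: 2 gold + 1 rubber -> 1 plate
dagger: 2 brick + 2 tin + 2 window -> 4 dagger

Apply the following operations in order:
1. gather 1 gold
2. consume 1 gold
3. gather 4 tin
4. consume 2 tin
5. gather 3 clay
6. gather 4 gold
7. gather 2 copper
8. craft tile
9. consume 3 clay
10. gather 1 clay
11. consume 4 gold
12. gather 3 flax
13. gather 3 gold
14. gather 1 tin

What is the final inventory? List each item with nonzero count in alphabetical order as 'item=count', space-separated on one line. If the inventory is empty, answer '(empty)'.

After 1 (gather 1 gold): gold=1
After 2 (consume 1 gold): (empty)
After 3 (gather 4 tin): tin=4
After 4 (consume 2 tin): tin=2
After 5 (gather 3 clay): clay=3 tin=2
After 6 (gather 4 gold): clay=3 gold=4 tin=2
After 7 (gather 2 copper): clay=3 copper=2 gold=4 tin=2
After 8 (craft tile): clay=3 gold=4 tile=1 tin=2
After 9 (consume 3 clay): gold=4 tile=1 tin=2
After 10 (gather 1 clay): clay=1 gold=4 tile=1 tin=2
After 11 (consume 4 gold): clay=1 tile=1 tin=2
After 12 (gather 3 flax): clay=1 flax=3 tile=1 tin=2
After 13 (gather 3 gold): clay=1 flax=3 gold=3 tile=1 tin=2
After 14 (gather 1 tin): clay=1 flax=3 gold=3 tile=1 tin=3

Answer: clay=1 flax=3 gold=3 tile=1 tin=3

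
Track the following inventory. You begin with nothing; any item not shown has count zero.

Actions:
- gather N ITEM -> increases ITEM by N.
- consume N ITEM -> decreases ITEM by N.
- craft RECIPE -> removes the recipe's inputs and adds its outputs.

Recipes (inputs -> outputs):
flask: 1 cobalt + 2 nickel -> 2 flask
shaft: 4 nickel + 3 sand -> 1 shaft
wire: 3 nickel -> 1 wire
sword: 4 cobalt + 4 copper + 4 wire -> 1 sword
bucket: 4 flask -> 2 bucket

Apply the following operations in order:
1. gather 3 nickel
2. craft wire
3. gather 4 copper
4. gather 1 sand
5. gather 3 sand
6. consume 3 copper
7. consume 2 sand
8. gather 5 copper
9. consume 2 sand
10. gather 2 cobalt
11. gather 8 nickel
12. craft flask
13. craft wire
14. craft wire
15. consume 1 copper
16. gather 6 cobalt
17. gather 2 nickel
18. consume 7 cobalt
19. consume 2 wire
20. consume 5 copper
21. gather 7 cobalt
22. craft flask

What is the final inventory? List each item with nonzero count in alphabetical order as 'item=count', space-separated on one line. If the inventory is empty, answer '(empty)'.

Answer: cobalt=6 flask=4 wire=1

Derivation:
After 1 (gather 3 nickel): nickel=3
After 2 (craft wire): wire=1
After 3 (gather 4 copper): copper=4 wire=1
After 4 (gather 1 sand): copper=4 sand=1 wire=1
After 5 (gather 3 sand): copper=4 sand=4 wire=1
After 6 (consume 3 copper): copper=1 sand=4 wire=1
After 7 (consume 2 sand): copper=1 sand=2 wire=1
After 8 (gather 5 copper): copper=6 sand=2 wire=1
After 9 (consume 2 sand): copper=6 wire=1
After 10 (gather 2 cobalt): cobalt=2 copper=6 wire=1
After 11 (gather 8 nickel): cobalt=2 copper=6 nickel=8 wire=1
After 12 (craft flask): cobalt=1 copper=6 flask=2 nickel=6 wire=1
After 13 (craft wire): cobalt=1 copper=6 flask=2 nickel=3 wire=2
After 14 (craft wire): cobalt=1 copper=6 flask=2 wire=3
After 15 (consume 1 copper): cobalt=1 copper=5 flask=2 wire=3
After 16 (gather 6 cobalt): cobalt=7 copper=5 flask=2 wire=3
After 17 (gather 2 nickel): cobalt=7 copper=5 flask=2 nickel=2 wire=3
After 18 (consume 7 cobalt): copper=5 flask=2 nickel=2 wire=3
After 19 (consume 2 wire): copper=5 flask=2 nickel=2 wire=1
After 20 (consume 5 copper): flask=2 nickel=2 wire=1
After 21 (gather 7 cobalt): cobalt=7 flask=2 nickel=2 wire=1
After 22 (craft flask): cobalt=6 flask=4 wire=1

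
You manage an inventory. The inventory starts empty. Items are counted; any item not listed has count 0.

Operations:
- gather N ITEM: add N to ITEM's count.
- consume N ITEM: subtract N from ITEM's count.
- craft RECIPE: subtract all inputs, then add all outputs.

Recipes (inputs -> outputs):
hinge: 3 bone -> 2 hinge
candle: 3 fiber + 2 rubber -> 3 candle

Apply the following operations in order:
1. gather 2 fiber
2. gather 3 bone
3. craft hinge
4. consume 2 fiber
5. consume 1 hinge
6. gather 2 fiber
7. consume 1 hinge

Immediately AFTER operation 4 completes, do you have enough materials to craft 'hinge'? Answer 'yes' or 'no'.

Answer: no

Derivation:
After 1 (gather 2 fiber): fiber=2
After 2 (gather 3 bone): bone=3 fiber=2
After 3 (craft hinge): fiber=2 hinge=2
After 4 (consume 2 fiber): hinge=2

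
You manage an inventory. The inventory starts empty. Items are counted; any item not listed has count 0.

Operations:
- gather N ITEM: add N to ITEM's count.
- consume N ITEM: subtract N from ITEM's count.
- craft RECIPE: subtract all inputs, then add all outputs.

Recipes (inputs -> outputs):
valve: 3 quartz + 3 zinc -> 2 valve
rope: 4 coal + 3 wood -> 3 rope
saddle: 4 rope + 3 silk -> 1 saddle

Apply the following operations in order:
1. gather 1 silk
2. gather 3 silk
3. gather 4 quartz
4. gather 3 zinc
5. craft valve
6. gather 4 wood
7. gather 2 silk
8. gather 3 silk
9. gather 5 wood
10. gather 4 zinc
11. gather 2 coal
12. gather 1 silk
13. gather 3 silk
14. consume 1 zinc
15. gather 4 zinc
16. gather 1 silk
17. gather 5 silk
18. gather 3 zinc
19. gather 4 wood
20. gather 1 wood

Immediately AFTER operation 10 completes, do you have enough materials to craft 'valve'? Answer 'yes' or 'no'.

After 1 (gather 1 silk): silk=1
After 2 (gather 3 silk): silk=4
After 3 (gather 4 quartz): quartz=4 silk=4
After 4 (gather 3 zinc): quartz=4 silk=4 zinc=3
After 5 (craft valve): quartz=1 silk=4 valve=2
After 6 (gather 4 wood): quartz=1 silk=4 valve=2 wood=4
After 7 (gather 2 silk): quartz=1 silk=6 valve=2 wood=4
After 8 (gather 3 silk): quartz=1 silk=9 valve=2 wood=4
After 9 (gather 5 wood): quartz=1 silk=9 valve=2 wood=9
After 10 (gather 4 zinc): quartz=1 silk=9 valve=2 wood=9 zinc=4

Answer: no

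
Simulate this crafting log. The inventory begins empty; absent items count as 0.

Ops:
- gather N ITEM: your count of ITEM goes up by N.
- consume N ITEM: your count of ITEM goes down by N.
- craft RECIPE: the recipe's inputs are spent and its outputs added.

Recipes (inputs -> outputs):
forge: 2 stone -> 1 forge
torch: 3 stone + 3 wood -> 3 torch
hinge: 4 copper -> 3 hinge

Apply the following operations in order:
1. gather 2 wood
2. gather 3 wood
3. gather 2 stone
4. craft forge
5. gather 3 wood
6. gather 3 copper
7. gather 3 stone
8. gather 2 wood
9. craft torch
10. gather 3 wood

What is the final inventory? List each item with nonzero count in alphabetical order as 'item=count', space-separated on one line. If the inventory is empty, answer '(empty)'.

Answer: copper=3 forge=1 torch=3 wood=10

Derivation:
After 1 (gather 2 wood): wood=2
After 2 (gather 3 wood): wood=5
After 3 (gather 2 stone): stone=2 wood=5
After 4 (craft forge): forge=1 wood=5
After 5 (gather 3 wood): forge=1 wood=8
After 6 (gather 3 copper): copper=3 forge=1 wood=8
After 7 (gather 3 stone): copper=3 forge=1 stone=3 wood=8
After 8 (gather 2 wood): copper=3 forge=1 stone=3 wood=10
After 9 (craft torch): copper=3 forge=1 torch=3 wood=7
After 10 (gather 3 wood): copper=3 forge=1 torch=3 wood=10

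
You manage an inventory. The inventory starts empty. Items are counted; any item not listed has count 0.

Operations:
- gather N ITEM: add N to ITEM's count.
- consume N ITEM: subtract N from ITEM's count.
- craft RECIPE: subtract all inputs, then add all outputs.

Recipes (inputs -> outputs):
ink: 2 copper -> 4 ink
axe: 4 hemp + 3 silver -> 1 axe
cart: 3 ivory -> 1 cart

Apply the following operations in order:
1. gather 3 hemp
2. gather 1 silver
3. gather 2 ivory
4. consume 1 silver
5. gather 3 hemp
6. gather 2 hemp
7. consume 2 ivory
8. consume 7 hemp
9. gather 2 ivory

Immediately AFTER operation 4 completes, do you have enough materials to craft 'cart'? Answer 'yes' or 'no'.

Answer: no

Derivation:
After 1 (gather 3 hemp): hemp=3
After 2 (gather 1 silver): hemp=3 silver=1
After 3 (gather 2 ivory): hemp=3 ivory=2 silver=1
After 4 (consume 1 silver): hemp=3 ivory=2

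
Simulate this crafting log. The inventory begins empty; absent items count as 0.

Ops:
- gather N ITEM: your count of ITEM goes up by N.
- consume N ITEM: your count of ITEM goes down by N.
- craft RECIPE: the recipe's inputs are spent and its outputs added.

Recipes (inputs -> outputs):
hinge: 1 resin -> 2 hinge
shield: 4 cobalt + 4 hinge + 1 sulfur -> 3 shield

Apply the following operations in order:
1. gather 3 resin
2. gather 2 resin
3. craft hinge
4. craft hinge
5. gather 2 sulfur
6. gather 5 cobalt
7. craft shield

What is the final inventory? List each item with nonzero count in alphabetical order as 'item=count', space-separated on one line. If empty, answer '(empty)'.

Answer: cobalt=1 resin=3 shield=3 sulfur=1

Derivation:
After 1 (gather 3 resin): resin=3
After 2 (gather 2 resin): resin=5
After 3 (craft hinge): hinge=2 resin=4
After 4 (craft hinge): hinge=4 resin=3
After 5 (gather 2 sulfur): hinge=4 resin=3 sulfur=2
After 6 (gather 5 cobalt): cobalt=5 hinge=4 resin=3 sulfur=2
After 7 (craft shield): cobalt=1 resin=3 shield=3 sulfur=1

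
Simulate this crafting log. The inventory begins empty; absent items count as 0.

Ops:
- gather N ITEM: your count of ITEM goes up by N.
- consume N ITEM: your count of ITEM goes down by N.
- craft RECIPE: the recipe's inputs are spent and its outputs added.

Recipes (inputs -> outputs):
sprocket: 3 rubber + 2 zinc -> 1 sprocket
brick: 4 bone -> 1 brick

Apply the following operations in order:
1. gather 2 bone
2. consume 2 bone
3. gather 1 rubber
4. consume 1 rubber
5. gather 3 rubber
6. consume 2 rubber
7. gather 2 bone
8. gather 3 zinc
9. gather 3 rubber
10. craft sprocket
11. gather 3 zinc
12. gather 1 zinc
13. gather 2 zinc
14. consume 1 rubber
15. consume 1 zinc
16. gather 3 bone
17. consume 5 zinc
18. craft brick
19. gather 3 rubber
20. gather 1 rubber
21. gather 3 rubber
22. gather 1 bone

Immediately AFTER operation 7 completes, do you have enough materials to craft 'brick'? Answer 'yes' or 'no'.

Answer: no

Derivation:
After 1 (gather 2 bone): bone=2
After 2 (consume 2 bone): (empty)
After 3 (gather 1 rubber): rubber=1
After 4 (consume 1 rubber): (empty)
After 5 (gather 3 rubber): rubber=3
After 6 (consume 2 rubber): rubber=1
After 7 (gather 2 bone): bone=2 rubber=1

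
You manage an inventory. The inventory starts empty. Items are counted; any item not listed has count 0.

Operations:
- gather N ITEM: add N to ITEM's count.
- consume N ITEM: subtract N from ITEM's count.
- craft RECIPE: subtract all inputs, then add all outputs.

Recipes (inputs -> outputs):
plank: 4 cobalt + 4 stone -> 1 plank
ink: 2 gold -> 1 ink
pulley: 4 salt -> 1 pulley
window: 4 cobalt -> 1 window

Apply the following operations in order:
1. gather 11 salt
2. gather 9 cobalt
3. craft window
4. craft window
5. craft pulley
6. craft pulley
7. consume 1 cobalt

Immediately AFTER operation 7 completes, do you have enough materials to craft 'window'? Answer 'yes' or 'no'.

After 1 (gather 11 salt): salt=11
After 2 (gather 9 cobalt): cobalt=9 salt=11
After 3 (craft window): cobalt=5 salt=11 window=1
After 4 (craft window): cobalt=1 salt=11 window=2
After 5 (craft pulley): cobalt=1 pulley=1 salt=7 window=2
After 6 (craft pulley): cobalt=1 pulley=2 salt=3 window=2
After 7 (consume 1 cobalt): pulley=2 salt=3 window=2

Answer: no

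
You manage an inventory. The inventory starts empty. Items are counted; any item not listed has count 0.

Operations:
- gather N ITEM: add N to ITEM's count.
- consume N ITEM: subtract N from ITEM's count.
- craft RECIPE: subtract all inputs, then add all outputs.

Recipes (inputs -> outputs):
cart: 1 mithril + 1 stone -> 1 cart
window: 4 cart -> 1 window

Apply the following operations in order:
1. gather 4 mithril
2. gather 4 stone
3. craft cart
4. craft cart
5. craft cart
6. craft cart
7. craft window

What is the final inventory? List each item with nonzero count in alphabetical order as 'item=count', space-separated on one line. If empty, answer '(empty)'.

After 1 (gather 4 mithril): mithril=4
After 2 (gather 4 stone): mithril=4 stone=4
After 3 (craft cart): cart=1 mithril=3 stone=3
After 4 (craft cart): cart=2 mithril=2 stone=2
After 5 (craft cart): cart=3 mithril=1 stone=1
After 6 (craft cart): cart=4
After 7 (craft window): window=1

Answer: window=1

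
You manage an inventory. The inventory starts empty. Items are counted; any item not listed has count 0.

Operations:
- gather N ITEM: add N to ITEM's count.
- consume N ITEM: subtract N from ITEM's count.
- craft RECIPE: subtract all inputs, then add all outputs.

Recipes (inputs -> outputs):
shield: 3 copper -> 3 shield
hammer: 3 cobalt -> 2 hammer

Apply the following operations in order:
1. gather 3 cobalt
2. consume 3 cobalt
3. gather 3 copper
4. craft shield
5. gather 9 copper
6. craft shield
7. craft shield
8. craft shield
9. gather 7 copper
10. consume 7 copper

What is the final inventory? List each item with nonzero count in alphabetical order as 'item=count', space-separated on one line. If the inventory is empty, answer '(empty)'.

After 1 (gather 3 cobalt): cobalt=3
After 2 (consume 3 cobalt): (empty)
After 3 (gather 3 copper): copper=3
After 4 (craft shield): shield=3
After 5 (gather 9 copper): copper=9 shield=3
After 6 (craft shield): copper=6 shield=6
After 7 (craft shield): copper=3 shield=9
After 8 (craft shield): shield=12
After 9 (gather 7 copper): copper=7 shield=12
After 10 (consume 7 copper): shield=12

Answer: shield=12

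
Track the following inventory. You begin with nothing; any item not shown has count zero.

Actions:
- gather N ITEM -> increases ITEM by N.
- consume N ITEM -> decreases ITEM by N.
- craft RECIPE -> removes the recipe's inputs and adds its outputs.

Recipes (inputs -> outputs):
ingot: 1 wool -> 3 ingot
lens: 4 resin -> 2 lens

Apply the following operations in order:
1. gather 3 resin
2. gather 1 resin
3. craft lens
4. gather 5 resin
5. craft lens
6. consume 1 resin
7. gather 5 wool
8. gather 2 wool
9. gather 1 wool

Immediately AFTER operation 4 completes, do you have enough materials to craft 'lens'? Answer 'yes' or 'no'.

Answer: yes

Derivation:
After 1 (gather 3 resin): resin=3
After 2 (gather 1 resin): resin=4
After 3 (craft lens): lens=2
After 4 (gather 5 resin): lens=2 resin=5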